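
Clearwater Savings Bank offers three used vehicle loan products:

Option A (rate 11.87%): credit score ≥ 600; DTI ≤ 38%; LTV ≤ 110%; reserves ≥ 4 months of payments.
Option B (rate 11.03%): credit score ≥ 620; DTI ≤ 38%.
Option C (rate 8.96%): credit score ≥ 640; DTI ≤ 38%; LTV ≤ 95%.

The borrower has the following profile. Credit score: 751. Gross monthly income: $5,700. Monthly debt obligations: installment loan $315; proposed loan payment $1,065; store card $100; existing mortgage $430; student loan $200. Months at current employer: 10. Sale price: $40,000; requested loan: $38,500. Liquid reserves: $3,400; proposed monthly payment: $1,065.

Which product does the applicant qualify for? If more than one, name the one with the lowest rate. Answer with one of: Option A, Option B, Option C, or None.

Total debts = (315 + 1,065 + 100 + 430 + 200) = 2,110; DTI = 2,110/5,700 = 37%.
LTV = 38,500/40,000 = 96.2%.
Reserves = 3,400/1,065 = 3.2 months.
Option A: score 751 ≥ 600; DTI 37% ≤ 38%; LTV 96.2% ≤ 110%; reserves 3.2 < 4 mo → does not qualify.
Option B: score 751 ≥ 620; DTI 37% ≤ 38% → qualifies.
Option C: score 751 ≥ 640; DTI 37% ≤ 38%; LTV 96.2% > 95% → does not qualify.

Option B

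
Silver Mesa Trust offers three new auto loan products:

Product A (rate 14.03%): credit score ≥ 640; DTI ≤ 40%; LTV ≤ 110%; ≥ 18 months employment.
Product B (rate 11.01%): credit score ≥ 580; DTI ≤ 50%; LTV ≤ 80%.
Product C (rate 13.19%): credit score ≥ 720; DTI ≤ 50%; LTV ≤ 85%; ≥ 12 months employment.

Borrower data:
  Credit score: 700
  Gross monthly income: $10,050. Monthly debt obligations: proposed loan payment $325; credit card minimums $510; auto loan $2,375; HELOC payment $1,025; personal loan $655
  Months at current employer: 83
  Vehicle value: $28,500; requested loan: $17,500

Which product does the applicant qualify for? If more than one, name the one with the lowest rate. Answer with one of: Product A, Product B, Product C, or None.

Product B

Total debts = (325 + 510 + 2,375 + 1,025 + 655) = 4,890; DTI = 4,890/10,050 = 48.7%.
LTV = 17,500/28,500 = 61.4%.
Product A: score 700 ≥ 640; DTI 48.7% > 40%; LTV 61.4% ≤ 110%; employment 83 ≥ 18 mo → does not qualify.
Product B: score 700 ≥ 580; DTI 48.7% ≤ 50%; LTV 61.4% ≤ 80% → qualifies.
Product C: score 700 < 720; DTI 48.7% ≤ 50%; LTV 61.4% ≤ 85%; employment 83 ≥ 12 mo → does not qualify.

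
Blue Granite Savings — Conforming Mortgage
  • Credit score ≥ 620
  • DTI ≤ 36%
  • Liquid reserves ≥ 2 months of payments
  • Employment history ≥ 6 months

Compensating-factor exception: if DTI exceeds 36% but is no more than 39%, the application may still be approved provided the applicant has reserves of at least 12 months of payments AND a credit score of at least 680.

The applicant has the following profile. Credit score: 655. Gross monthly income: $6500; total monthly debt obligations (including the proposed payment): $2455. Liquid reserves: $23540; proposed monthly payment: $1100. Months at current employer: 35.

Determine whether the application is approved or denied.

Credit score 655 ≥ 620 (meets base)
DTI = 2,455/6,500 = 37.8% > 36% — standard DTI limit exceeded.
Reserves: 23,540 ÷ 1,100 = 21.4 months (meets 2-month minimum)
Employment 35 ≥ 6 months
37.8% falls in the override range (36%–39%), so the compensating-factor test applies.
Reserves 21.4 ≥ 12 months; credit score 655 < 680.
Compensating-factor requirement not fully met.

Denied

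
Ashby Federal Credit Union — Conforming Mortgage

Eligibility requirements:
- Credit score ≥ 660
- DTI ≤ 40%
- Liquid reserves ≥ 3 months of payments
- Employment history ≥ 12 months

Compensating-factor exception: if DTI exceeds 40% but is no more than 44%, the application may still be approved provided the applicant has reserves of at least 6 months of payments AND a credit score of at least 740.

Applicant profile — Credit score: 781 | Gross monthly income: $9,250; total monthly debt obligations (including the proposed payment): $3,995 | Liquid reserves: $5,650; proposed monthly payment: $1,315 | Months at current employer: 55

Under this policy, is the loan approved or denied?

Denied

Credit score 781 ≥ 660 (meets base)
DTI: 3,995 ÷ 9,250 = 43.2%, over the 40% base limit.
Reserves = 5,650/1,315 = 4.3 months ≥ 3
Employment 55 ≥ 12 months
43.2% falls in the override range (40%–44%), so the compensating-factor test applies.
Override check — reserves: 4.3 mo (short of 6); score: 781 (ok).
Compensating-factor requirement not fully met.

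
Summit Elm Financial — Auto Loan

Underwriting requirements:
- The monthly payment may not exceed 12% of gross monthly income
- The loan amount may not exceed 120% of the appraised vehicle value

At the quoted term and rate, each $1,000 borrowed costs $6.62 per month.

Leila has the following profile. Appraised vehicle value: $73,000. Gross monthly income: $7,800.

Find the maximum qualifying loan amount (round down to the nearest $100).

$87,600

Payment cap: 12% × $7,800 = $936/month.
At $6.62 per $1,000, that supports 936/6.62 × 1,000 ≈ $141,389 → $141,300.
LTV cap: 120% × $73,000 = $87,600 → $87,600.
Binding constraint: loan-to-value.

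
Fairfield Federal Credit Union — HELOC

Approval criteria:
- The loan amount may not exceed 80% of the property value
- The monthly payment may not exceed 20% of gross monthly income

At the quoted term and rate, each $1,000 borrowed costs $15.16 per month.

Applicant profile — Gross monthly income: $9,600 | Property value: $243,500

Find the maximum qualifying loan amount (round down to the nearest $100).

$126,600

Payment cap: 20% × $9,600 = $1,920/month.
At $15.16 per $1,000, that supports 1,920/15.16 × 1,000 ≈ $126,649 → $126,600.
LTV cap: 80% × $243,500 = $194,800 → $194,800.
Binding constraint: payment-to-income.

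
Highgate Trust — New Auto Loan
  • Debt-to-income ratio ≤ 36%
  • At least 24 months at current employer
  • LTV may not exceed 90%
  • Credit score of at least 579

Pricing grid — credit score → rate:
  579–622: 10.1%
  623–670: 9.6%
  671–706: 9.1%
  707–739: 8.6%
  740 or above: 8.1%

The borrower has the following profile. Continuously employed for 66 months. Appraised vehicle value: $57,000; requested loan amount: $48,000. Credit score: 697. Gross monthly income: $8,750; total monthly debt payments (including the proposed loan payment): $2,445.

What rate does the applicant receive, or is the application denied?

Credit score 697 ≥ 579 (meets minimum)
LTV = 48,000/57,000 = 84.2% ≤ 90%
Employment 66 ≥ 24 months
DTI = 2,445/8,750 = 27.9% ≤ 36%
All requirements met. Score 697 falls in the 671–706 tier → 9.1%.

Approved at 9.1%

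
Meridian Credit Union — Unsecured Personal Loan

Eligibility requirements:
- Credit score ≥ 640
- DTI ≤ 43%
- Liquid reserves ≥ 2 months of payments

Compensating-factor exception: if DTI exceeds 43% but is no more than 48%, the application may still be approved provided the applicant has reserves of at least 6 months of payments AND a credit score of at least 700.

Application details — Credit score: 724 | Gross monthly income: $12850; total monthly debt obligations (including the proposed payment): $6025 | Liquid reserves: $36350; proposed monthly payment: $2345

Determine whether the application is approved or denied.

Credit score 724 ≥ 640 (meets base)
DTI = 6,025/12,850 = 46.9% > 43% — standard DTI limit exceeded.
Reserves = 36,350/2,345 = 15.5 months ≥ 2
46.9% falls in the override range (43%–48%), so the compensating-factor test applies.
Override check — reserves: 15.5 mo (ok); score: 724 (ok).
Both override conditions satisfied; DTI exception granted.

Approved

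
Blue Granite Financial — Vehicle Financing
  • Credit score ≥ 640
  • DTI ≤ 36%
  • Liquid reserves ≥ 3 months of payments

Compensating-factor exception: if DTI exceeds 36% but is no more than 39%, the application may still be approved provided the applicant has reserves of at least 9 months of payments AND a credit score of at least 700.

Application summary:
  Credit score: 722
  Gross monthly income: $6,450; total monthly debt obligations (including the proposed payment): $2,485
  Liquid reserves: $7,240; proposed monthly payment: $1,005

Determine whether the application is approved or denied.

Credit score 722 ≥ 640 (meets base)
DTI: 2,485 ÷ 6,450 = 38.5%, over the 36% base limit.
Reserves = 7,240/1,005 = 7.2 months ≥ 3
38.5% falls in the override range (36%–39%), so the compensating-factor test applies.
Reserves 7.2 < 9 months; credit score 722 ≥ 700.
Override conditions not both satisfied; exception does not apply.

Denied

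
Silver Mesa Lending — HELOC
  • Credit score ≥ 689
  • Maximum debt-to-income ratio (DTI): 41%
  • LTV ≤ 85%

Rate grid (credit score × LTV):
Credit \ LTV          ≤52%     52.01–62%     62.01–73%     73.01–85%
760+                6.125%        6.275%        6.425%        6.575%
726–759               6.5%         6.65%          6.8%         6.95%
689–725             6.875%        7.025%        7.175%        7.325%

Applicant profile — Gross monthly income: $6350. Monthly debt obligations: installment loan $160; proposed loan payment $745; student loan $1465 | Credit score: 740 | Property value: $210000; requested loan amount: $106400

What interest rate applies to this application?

Credit score 740 ≥ 689; Total monthly debts = (160 + 745 + 1,465) = 2,370. DTI = 2,370/6,350 = 37.3% ≤ 41%
LTV = 106,400/210,000 = 50.7% ≤ 85%
Score 740 is in the 726–759 band; LTV 50.7% is in the ≤52% band → 6.5%.

6.5%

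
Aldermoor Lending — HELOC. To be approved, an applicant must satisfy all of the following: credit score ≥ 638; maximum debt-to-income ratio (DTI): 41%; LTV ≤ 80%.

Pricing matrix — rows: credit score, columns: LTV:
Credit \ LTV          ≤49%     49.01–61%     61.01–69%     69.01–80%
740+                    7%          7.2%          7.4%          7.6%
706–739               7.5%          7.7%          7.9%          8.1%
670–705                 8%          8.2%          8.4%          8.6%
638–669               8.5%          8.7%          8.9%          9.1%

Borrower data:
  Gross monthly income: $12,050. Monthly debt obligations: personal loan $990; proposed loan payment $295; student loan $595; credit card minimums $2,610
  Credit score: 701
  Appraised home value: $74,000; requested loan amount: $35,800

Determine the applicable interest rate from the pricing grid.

8%

Credit score 701 ≥ 638; Total monthly debts = (990 + 295 + 595 + 2,610) = 4,490. DTI: 4,490 ÷ 12,050 = 37.3%, within the 41% cap
Loan-to-value = 35,800/74,000 = 48.4% — pass (80% max)
Credit 701 → row 670–705; LTV 48.4% → column ≤49%. Grid cell → 8%.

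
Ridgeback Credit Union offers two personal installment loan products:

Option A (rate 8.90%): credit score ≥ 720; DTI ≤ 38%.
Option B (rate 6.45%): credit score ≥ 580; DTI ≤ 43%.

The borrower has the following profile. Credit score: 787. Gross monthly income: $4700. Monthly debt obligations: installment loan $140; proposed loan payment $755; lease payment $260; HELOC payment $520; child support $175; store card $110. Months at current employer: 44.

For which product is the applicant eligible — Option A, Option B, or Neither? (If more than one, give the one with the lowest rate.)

Option B

Total debts = (140 + 755 + 260 + 520 + 175 + 110) = 1,960; DTI = 1,960/4,700 = 41.7%.
Option A: score 787 ≥ 720; DTI 41.7% > 38% → does not qualify.
Option B: score 787 ≥ 580; DTI 41.7% ≤ 43% → qualifies.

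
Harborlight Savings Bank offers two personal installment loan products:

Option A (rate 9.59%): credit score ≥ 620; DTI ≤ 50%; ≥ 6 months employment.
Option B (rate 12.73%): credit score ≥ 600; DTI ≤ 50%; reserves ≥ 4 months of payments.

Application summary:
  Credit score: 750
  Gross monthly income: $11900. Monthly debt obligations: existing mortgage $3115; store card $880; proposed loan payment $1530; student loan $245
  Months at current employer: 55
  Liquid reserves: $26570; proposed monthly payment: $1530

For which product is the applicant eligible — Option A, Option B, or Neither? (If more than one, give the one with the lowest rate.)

Total debts = (3,115 + 880 + 1,530 + 245) = 5,770; DTI = 5,770/11,900 = 48.5%.
Reserves = 26,570/1,530 = 17.4 months.
Option A: score 750 ≥ 620; DTI 48.5% ≤ 50%; employment 55 ≥ 6 mo → qualifies.
Option B: score 750 ≥ 600; DTI 48.5% ≤ 50%; reserves 17.4 ≥ 4 mo → qualifies.
Qualifying: Option A, Option B. Lowest rate is 9.59% → Option A.

Option A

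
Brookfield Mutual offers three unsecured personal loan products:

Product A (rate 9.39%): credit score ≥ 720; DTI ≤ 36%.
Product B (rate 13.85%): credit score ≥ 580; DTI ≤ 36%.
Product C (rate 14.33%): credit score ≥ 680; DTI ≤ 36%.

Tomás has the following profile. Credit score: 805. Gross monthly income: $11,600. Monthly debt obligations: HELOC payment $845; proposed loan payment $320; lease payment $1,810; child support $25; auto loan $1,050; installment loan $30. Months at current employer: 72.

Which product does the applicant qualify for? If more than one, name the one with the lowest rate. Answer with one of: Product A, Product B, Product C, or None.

Total debts = (845 + 320 + 1,810 + 25 + 1,050 + 30) = 4,080; DTI = 4,080/11,600 = 35.2%.
Product A: score 805 ≥ 720; DTI 35.2% ≤ 36% → qualifies.
Product B: score 805 ≥ 580; DTI 35.2% ≤ 36% → qualifies.
Product C: score 805 ≥ 680; DTI 35.2% ≤ 36% → qualifies.
Qualifying: Product A, Product B, Product C. Lowest rate is 9.39% → Product A.

Product A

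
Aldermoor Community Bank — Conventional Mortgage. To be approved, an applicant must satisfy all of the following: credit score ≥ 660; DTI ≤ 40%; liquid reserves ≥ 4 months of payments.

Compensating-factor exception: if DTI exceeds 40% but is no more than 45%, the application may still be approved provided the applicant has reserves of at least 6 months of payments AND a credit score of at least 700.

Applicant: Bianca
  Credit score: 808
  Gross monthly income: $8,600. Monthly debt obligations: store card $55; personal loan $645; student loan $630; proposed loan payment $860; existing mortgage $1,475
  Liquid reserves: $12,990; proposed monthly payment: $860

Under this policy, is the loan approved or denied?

Approved

Credit score 808 ≥ 660 (meets base)
Total debts = (55 + 645 + 630 + 860 + 1,475) = 3,665. DTI: 3,665 ÷ 8,600 = 42.6%, over the 40% base limit.
Reserves: 12,990 ÷ 860 = 15.1 months (meets 4-month minimum)
42.6% falls in the override range (40%–45%), so the compensating-factor test applies.
Reserves 15.1 ≥ 6 months; credit score 808 ≥ 700.
Both compensating conditions met → exception applies.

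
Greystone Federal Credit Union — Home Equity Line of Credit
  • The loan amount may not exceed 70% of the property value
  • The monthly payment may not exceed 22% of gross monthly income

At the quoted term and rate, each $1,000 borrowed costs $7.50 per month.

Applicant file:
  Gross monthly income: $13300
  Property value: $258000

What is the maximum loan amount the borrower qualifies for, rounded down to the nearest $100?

Payment cap: 22% × $13,300 = $2,926/month.
At $7.50 per $1,000, that supports 2,926/7.50 × 1,000 ≈ $390,133 → $390,100.
LTV cap: 70% × $258,000 = $180,600 → $180,600.
Binding constraint: loan-to-value.

$180,600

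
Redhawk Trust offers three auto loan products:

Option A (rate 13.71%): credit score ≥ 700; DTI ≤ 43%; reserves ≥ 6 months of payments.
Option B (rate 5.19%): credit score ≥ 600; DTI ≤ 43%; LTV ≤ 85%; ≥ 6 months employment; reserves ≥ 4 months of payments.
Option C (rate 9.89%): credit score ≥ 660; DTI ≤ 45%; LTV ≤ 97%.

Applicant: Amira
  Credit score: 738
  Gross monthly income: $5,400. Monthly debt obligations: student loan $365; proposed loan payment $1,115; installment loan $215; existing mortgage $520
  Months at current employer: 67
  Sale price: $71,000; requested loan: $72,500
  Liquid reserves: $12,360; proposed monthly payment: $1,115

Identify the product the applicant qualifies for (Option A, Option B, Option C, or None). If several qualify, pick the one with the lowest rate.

Total debts = (365 + 1,115 + 215 + 520) = 2,215; DTI = 2,215/5,400 = 41%.
LTV = 72,500/71,000 = 102.1%.
Reserves = 12,360/1,115 = 11.1 months.
Option A: score 738 ≥ 700; DTI 41% ≤ 43%; reserves 11.1 ≥ 6 mo → qualifies.
Option B: score 738 ≥ 600; DTI 41% ≤ 43%; LTV 102.1% > 85%; employment 67 ≥ 6 mo; reserves 11.1 ≥ 4 mo → does not qualify.
Option C: score 738 ≥ 660; DTI 41% ≤ 45%; LTV 102.1% > 97% → does not qualify.

Option A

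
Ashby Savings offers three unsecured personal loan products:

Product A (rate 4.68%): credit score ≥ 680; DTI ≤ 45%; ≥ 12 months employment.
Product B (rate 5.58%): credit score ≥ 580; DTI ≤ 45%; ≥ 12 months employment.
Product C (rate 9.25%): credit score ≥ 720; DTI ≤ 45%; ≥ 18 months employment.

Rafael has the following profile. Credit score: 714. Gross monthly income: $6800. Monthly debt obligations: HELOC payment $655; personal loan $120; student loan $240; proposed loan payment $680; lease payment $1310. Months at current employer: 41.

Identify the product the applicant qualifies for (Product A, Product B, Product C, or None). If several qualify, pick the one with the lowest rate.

Total debts = (655 + 120 + 240 + 680 + 1,310) = 3,005; DTI = 3,005/6,800 = 44.2%.
Product A: score 714 ≥ 680; DTI 44.2% ≤ 45%; employment 41 ≥ 12 mo → qualifies.
Product B: score 714 ≥ 580; DTI 44.2% ≤ 45%; employment 41 ≥ 12 mo → qualifies.
Product C: score 714 < 720; DTI 44.2% ≤ 45%; employment 41 ≥ 18 mo → does not qualify.
Qualifying: Product A, Product B. Lowest rate is 4.68% → Product A.

Product A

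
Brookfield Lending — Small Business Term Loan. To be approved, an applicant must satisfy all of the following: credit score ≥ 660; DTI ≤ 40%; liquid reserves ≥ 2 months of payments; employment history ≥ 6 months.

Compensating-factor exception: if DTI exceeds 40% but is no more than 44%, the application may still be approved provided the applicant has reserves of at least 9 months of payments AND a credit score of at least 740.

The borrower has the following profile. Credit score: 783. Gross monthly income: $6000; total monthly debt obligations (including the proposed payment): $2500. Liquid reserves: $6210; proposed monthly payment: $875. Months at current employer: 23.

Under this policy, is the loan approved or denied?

Credit score 783 ≥ 660 (meets base)
DTI: 2,500 ÷ 6,000 = 41.7%, over the 40% base limit.
Reserves = 6,210/875 = 7.1 months ≥ 2
Employment 23 ≥ 6 months
DTI 41.7% is within the 40%–44% exception band; checking compensating factors.
Override check — reserves: 7.1 mo (short of 9); score: 783 (ok).
Override conditions not both satisfied; exception does not apply.

Denied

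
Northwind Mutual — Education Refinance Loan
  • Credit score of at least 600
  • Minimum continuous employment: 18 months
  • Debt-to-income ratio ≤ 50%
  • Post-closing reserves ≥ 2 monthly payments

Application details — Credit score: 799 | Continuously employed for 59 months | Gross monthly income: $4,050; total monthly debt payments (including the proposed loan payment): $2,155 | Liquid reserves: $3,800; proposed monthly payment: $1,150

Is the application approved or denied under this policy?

Denied

Credit score 799 ≥ 600 (meets)
Employment 59 ≥ 18 months
DTI: 2,155 ÷ 4,050 = 53.2%, exceeds the 50% cap
Reserves: 3,800 ÷ 1,150 = 3.3 months (meets 2-month minimum)
Fails on DTI.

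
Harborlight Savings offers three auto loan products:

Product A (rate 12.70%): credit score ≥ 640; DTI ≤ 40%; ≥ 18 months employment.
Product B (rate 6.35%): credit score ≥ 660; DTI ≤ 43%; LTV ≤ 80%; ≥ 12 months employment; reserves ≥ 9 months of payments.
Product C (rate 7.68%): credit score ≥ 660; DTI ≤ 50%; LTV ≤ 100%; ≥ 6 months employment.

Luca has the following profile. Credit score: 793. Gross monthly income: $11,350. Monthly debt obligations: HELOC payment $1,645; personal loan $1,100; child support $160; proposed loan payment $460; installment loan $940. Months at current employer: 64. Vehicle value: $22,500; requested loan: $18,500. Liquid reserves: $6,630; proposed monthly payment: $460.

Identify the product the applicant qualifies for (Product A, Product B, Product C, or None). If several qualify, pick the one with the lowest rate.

Total debts = (1,645 + 1,100 + 160 + 460 + 940) = 4,305; DTI = 4,305/11,350 = 37.9%.
LTV = 18,500/22,500 = 82.2%.
Reserves = 6,630/460 = 14.4 months.
Product A: score 793 ≥ 640; DTI 37.9% ≤ 40%; employment 64 ≥ 18 mo → qualifies.
Product B: score 793 ≥ 660; DTI 37.9% ≤ 43%; LTV 82.2% > 80%; employment 64 ≥ 12 mo; reserves 14.4 ≥ 9 mo → does not qualify.
Product C: score 793 ≥ 660; DTI 37.9% ≤ 50%; LTV 82.2% ≤ 100%; employment 64 ≥ 6 mo → qualifies.
Qualifying: Product A, Product C. Lowest rate is 7.68% → Product C.

Product C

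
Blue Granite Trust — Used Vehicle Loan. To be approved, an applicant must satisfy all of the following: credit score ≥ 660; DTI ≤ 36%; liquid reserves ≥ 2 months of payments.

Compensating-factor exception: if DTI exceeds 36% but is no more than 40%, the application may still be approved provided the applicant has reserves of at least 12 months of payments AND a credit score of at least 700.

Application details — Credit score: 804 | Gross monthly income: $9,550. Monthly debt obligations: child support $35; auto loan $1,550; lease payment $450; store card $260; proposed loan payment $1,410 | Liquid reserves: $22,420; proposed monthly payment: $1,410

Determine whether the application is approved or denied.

Approved

Credit score 804 ≥ 660 (meets base)
Total debts = (35 + 1,550 + 450 + 260 + 1,410) = 3,705. DTI = 3,705/9,550 = 38.8% > 36% — standard DTI limit exceeded.
Reserves = 22,420/1,410 = 15.9 months ≥ 2
DTI 38.8% is within the 36%–40% exception band; checking compensating factors.
Override check — reserves: 15.9 mo (ok); score: 804 (ok).
Both compensating conditions met → exception applies.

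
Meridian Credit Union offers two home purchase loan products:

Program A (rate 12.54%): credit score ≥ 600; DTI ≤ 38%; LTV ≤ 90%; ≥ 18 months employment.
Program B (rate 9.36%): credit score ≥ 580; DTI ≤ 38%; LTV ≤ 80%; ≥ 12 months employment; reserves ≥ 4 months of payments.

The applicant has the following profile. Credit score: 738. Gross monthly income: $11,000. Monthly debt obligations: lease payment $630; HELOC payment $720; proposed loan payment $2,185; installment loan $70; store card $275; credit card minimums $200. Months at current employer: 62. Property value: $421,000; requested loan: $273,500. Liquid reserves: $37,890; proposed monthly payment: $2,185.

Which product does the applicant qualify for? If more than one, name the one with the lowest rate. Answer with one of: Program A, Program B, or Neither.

Program B

Total debts = (630 + 720 + 2,185 + 70 + 275 + 200) = 4,080; DTI = 4,080/11,000 = 37.1%.
LTV = 273,500/421,000 = 65%.
Reserves = 37,890/2,185 = 17.3 months.
Program A: score 738 ≥ 600; DTI 37.1% ≤ 38%; LTV 65% ≤ 90%; employment 62 ≥ 18 mo → qualifies.
Program B: score 738 ≥ 580; DTI 37.1% ≤ 38%; LTV 65% ≤ 80%; employment 62 ≥ 12 mo; reserves 17.3 ≥ 4 mo → qualifies.
Qualifying: Program A, Program B. Lowest rate is 9.36% → Program B.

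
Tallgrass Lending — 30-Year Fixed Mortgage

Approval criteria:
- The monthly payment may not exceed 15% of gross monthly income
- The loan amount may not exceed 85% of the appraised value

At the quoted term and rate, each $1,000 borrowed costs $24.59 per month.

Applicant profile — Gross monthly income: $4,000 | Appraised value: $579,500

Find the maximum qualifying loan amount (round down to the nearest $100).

Payment cap: 15% × $4,000 = $600/month.
At $24.59 per $1,000, that supports 600/24.59 × 1,000 ≈ $24,400 → $24,400.
LTV cap: 85% × $579,500 = $492,575 → $492,500.
Binding constraint: payment-to-income.

$24,400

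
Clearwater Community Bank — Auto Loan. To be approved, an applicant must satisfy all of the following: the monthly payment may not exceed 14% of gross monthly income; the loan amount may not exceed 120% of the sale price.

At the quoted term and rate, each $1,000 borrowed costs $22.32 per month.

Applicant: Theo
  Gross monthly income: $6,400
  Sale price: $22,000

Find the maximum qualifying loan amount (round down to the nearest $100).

$26,400

Payment cap: 14% × $6,400 = $896/month.
At $22.32 per $1,000, that supports 896/22.32 × 1,000 ≈ $40,143 → $40,100.
LTV cap: 120% × $22,000 = $26,400 → $26,400.
Binding constraint: loan-to-value.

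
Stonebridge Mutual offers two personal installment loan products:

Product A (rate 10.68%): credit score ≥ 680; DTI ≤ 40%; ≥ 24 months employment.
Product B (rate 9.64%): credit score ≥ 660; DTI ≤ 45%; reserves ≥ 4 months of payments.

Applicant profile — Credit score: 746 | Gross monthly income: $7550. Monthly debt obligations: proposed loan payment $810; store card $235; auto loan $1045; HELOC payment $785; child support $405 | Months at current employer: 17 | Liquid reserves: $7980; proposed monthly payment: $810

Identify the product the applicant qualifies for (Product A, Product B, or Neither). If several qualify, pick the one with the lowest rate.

Total debts = (810 + 235 + 1,045 + 785 + 405) = 3,280; DTI = 3,280/7,550 = 43.4%.
Reserves = 7,980/810 = 9.9 months.
Product A: score 746 ≥ 680; DTI 43.4% > 40%; employment 17 < 24 mo → does not qualify.
Product B: score 746 ≥ 660; DTI 43.4% ≤ 45%; reserves 9.9 ≥ 4 mo → qualifies.

Product B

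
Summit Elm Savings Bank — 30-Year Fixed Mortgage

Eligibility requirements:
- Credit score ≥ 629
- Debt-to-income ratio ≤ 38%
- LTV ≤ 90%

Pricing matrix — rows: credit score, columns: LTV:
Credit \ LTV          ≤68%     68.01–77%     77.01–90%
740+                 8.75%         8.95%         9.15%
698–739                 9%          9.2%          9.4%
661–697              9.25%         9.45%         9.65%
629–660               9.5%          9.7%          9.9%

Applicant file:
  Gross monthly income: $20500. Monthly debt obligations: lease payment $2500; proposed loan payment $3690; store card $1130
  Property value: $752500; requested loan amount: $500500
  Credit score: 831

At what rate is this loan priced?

8.75%

Credit score 831 ≥ 629; Total monthly debts = (2,500 + 3,690 + 1,130) = 7,320. Debt-to-income = 7,320/20,500 = 35.7% — meets 38% limit
LTV = 500,500/752,500 = 66.5% ≤ 90%
Row: 831 falls in 740+. Column: 66.5% falls in ≤68%. Rate = 8.75%.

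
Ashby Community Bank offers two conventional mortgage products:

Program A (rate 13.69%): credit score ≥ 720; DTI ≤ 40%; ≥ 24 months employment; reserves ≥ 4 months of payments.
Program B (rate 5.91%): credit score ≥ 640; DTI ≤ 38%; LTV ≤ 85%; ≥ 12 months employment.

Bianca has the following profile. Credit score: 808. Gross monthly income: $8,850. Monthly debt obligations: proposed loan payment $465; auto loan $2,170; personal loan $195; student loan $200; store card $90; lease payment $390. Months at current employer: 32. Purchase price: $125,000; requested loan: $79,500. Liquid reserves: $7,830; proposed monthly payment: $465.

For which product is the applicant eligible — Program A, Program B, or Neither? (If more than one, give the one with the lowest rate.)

Total debts = (465 + 2,170 + 195 + 200 + 90 + 390) = 3,510; DTI = 3,510/8,850 = 39.7%.
LTV = 79,500/125,000 = 63.6%.
Reserves = 7,830/465 = 16.8 months.
Program A: score 808 ≥ 720; DTI 39.7% ≤ 40%; employment 32 ≥ 24 mo; reserves 16.8 ≥ 4 mo → qualifies.
Program B: score 808 ≥ 640; DTI 39.7% > 38%; LTV 63.6% ≤ 85%; employment 32 ≥ 12 mo → does not qualify.

Program A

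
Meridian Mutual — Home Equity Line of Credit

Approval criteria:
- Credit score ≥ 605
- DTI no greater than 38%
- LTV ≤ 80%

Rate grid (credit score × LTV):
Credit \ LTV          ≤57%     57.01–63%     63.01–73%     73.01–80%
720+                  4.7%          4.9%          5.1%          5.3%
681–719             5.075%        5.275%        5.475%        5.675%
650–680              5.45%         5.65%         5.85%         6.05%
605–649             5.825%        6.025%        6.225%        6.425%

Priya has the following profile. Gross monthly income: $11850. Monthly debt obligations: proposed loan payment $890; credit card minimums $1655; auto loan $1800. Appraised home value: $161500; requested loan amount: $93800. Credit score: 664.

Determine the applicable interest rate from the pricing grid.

Credit score 664 ≥ 605; Total monthly debts = (890 + 1,655 + 1,800) = 4,345. DTI = 4,345/11,850 = 36.7% ≤ 38%
Loan-to-value = 93,800/161,500 = 58.1% — pass (80% max)
Credit 664 → row 650–680; LTV 58.1% → column 57.01–63%. Grid cell → 5.65%.

5.65%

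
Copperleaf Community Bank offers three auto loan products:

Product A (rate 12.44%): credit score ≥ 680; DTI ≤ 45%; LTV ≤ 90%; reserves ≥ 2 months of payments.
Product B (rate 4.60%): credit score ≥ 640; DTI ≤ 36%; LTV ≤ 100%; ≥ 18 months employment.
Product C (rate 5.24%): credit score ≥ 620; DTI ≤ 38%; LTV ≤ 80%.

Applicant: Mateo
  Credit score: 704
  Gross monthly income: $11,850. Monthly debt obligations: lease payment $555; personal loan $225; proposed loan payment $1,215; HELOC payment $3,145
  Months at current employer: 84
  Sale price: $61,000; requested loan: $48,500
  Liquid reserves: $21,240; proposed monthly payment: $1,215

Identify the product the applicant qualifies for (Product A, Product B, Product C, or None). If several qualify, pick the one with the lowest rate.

Total debts = (555 + 225 + 1,215 + 3,145) = 5,140; DTI = 5,140/11,850 = 43.4%.
LTV = 48,500/61,000 = 79.5%.
Reserves = 21,240/1,215 = 17.5 months.
Product A: score 704 ≥ 680; DTI 43.4% ≤ 45%; LTV 79.5% ≤ 90%; reserves 17.5 ≥ 2 mo → qualifies.
Product B: score 704 ≥ 640; DTI 43.4% > 36%; LTV 79.5% ≤ 100%; employment 84 ≥ 18 mo → does not qualify.
Product C: score 704 ≥ 620; DTI 43.4% > 38%; LTV 79.5% ≤ 80% → does not qualify.

Product A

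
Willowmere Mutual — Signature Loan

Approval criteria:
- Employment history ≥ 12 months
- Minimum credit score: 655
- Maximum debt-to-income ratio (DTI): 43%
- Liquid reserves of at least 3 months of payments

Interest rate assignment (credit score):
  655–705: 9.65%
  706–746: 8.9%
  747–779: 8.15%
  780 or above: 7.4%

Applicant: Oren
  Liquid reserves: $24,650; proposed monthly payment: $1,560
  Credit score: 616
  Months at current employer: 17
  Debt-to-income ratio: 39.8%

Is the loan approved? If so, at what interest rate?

Credit score 616 < 655 (below minimum)
DTI 39.8% ≤ 43%
Employment 17 ≥ 12 months
Reserves = 24,650/1,560 = 15.8 months ≥ 3
Not all requirements met → denied.

Denied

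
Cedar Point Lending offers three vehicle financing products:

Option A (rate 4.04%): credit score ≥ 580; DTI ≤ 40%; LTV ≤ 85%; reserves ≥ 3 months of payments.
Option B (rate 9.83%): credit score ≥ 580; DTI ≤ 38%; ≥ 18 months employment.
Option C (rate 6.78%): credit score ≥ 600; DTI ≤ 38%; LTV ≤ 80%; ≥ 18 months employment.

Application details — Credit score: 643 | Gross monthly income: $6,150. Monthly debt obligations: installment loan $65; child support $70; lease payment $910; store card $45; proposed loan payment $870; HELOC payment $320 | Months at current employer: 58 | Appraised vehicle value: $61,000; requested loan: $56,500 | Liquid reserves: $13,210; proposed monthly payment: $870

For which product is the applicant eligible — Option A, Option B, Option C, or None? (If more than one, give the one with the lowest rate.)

Total debts = (65 + 70 + 910 + 45 + 870 + 320) = 2,280; DTI = 2,280/6,150 = 37.1%.
LTV = 56,500/61,000 = 92.6%.
Reserves = 13,210/870 = 15.2 months.
Option A: score 643 ≥ 580; DTI 37.1% ≤ 40%; LTV 92.6% > 85%; reserves 15.2 ≥ 3 mo → does not qualify.
Option B: score 643 ≥ 580; DTI 37.1% ≤ 38%; employment 58 ≥ 18 mo → qualifies.
Option C: score 643 ≥ 600; DTI 37.1% ≤ 38%; LTV 92.6% > 80%; employment 58 ≥ 18 mo → does not qualify.

Option B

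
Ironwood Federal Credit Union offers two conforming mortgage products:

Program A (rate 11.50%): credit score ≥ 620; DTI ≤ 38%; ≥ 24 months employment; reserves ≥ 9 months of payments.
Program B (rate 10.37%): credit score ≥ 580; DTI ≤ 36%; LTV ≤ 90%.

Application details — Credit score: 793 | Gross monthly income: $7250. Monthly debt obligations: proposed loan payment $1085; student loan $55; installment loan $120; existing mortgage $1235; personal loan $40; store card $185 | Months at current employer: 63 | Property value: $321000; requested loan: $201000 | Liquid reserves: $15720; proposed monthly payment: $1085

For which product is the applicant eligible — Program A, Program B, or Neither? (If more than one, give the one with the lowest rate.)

Program A

Total debts = (1,085 + 55 + 120 + 1,235 + 40 + 185) = 2,720; DTI = 2,720/7,250 = 37.5%.
LTV = 201,000/321,000 = 62.6%.
Reserves = 15,720/1,085 = 14.5 months.
Program A: score 793 ≥ 620; DTI 37.5% ≤ 38%; employment 63 ≥ 24 mo; reserves 14.5 ≥ 9 mo → qualifies.
Program B: score 793 ≥ 580; DTI 37.5% > 36%; LTV 62.6% ≤ 90% → does not qualify.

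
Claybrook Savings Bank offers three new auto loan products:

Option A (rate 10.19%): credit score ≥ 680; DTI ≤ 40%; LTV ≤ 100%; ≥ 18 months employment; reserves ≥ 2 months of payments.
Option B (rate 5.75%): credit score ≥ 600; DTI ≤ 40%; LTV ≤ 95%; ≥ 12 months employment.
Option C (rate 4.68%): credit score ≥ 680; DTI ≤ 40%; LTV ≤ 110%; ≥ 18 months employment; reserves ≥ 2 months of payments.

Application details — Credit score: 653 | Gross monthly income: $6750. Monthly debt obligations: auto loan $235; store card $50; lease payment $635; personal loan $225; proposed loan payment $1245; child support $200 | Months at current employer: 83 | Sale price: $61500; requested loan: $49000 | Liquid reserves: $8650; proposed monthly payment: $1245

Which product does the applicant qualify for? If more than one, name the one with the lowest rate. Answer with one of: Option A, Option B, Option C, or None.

Option B

Total debts = (235 + 50 + 635 + 225 + 1,245 + 200) = 2,590; DTI = 2,590/6,750 = 38.4%.
LTV = 49,000/61,500 = 79.7%.
Reserves = 8,650/1,245 = 6.9 months.
Option A: score 653 < 680; DTI 38.4% ≤ 40%; LTV 79.7% ≤ 100%; employment 83 ≥ 18 mo; reserves 6.9 ≥ 2 mo → does not qualify.
Option B: score 653 ≥ 600; DTI 38.4% ≤ 40%; LTV 79.7% ≤ 95%; employment 83 ≥ 12 mo → qualifies.
Option C: score 653 < 680; DTI 38.4% ≤ 40%; LTV 79.7% ≤ 110%; employment 83 ≥ 18 mo; reserves 6.9 ≥ 2 mo → does not qualify.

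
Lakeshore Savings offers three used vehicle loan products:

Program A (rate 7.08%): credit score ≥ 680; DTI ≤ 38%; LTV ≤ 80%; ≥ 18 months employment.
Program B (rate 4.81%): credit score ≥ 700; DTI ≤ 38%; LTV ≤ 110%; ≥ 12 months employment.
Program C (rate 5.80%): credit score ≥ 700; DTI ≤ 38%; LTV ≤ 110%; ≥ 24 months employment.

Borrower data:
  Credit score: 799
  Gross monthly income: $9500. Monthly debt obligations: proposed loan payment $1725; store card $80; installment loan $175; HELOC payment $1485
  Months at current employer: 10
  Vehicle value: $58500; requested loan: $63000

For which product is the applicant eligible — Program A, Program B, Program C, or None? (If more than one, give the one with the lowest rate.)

None

Total debts = (1,725 + 80 + 175 + 1,485) = 3,465; DTI = 3,465/9,500 = 36.5%.
LTV = 63,000/58,500 = 107.7%.
Program A: score 799 ≥ 680; DTI 36.5% ≤ 38%; LTV 107.7% > 80%; employment 10 < 18 mo → does not qualify.
Program B: score 799 ≥ 700; DTI 36.5% ≤ 38%; LTV 107.7% ≤ 110%; employment 10 < 12 mo → does not qualify.
Program C: score 799 ≥ 700; DTI 36.5% ≤ 38%; LTV 107.7% ≤ 110%; employment 10 < 24 mo → does not qualify.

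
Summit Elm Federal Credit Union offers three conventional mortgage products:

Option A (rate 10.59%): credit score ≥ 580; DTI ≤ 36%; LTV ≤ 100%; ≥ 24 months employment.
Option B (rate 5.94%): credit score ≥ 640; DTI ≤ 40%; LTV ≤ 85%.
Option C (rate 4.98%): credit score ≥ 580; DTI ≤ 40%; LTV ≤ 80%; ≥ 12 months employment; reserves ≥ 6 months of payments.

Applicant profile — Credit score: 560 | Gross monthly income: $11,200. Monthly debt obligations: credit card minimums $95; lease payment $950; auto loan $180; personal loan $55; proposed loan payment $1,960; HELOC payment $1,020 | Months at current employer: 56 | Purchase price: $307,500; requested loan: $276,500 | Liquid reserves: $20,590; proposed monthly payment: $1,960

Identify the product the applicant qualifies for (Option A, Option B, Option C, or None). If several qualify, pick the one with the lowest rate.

None

Total debts = (95 + 950 + 180 + 55 + 1,960 + 1,020) = 4,260; DTI = 4,260/11,200 = 38%.
LTV = 276,500/307,500 = 89.9%.
Reserves = 20,590/1,960 = 10.5 months.
Option A: score 560 < 580; DTI 38% > 36%; LTV 89.9% ≤ 100%; employment 56 ≥ 24 mo → does not qualify.
Option B: score 560 < 640; DTI 38% ≤ 40%; LTV 89.9% > 85% → does not qualify.
Option C: score 560 < 580; DTI 38% ≤ 40%; LTV 89.9% > 80%; employment 56 ≥ 12 mo; reserves 10.5 ≥ 6 mo → does not qualify.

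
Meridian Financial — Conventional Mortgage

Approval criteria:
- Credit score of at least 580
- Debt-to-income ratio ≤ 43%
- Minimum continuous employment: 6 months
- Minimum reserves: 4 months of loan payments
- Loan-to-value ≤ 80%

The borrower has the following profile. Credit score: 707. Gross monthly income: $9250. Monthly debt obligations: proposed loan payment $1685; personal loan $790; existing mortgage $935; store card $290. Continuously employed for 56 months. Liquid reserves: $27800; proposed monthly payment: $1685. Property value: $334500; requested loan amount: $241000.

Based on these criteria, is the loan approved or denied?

Approved

Credit score 707 ≥ 580 (meets)
Total monthly debts = (1,685 + 790 + 935 + 290) = 3,700. DTI: 3,700 ÷ 9,250 = 40%, within the 43% cap
Employment 56 ≥ 6 months
Liquid reserves cover 27,800/1,685 = 16.5 months — ≥ 4 required
LTV = 241,000/334,500 = 72% ≤ 80%
All criteria satisfied.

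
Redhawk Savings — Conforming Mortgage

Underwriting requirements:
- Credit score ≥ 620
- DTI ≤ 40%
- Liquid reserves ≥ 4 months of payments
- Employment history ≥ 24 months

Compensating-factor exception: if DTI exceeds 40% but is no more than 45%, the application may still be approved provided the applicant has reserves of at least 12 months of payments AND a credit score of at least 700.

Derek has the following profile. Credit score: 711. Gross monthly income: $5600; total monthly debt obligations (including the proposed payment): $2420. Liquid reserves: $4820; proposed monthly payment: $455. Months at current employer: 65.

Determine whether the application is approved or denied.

Credit score 711 ≥ 620 (meets base)
DTI = 2,420/5,600 = 43.2% > 40% — standard DTI limit exceeded.
Liquid reserves cover 4,820/455 = 10.6 months — ≥ 4 required
Employment 65 ≥ 24 months
43.2% falls in the override range (40%–45%), so the compensating-factor test applies.
Override check — reserves: 10.6 mo (short of 12); score: 711 (ok).
Override conditions not both satisfied; exception does not apply.

Denied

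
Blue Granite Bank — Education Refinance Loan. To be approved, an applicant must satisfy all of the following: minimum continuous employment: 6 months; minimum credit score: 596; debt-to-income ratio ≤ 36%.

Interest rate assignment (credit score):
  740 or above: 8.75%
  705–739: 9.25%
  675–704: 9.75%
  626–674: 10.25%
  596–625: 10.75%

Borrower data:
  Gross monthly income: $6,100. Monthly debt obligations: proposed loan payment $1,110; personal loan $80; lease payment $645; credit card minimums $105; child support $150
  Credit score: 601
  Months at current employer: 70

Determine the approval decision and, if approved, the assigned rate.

Credit score 601 ≥ 596 (meets minimum)
Total monthly debts = (1,110 + 80 + 645 + 105 + 150) = 2,090. Debt-to-income = 2,090/6,100 = 34.3% — meets 36% limit
Employment 70 ≥ 6 months
All requirements met. Score 601 falls in the 596–625 tier → 10.75%.

Approved at 10.75%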